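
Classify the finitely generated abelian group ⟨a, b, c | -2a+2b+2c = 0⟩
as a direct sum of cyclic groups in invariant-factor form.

Answer: M ≅ ℤ^2 ⊕ ℤ/2

Derivation:
rank_ℚ(R)=1; free=3−1=2
SNF(R) diag = [2] → torsion [2]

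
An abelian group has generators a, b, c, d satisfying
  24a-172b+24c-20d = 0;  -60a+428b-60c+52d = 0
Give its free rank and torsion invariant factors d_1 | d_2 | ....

rank_ℚ(R)=2; free=4−2=2
SNF(R) diag = [4, 12] → torsion [4, 12]

Answer: M ≅ ℤ^2 ⊕ ℤ/4 ⊕ ℤ/12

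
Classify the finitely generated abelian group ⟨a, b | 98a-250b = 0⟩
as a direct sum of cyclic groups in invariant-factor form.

rank_ℚ(R)=1; free=2−1=1
SNF(R) diag = [2] → torsion [2]

Answer: M ≅ ℤ^1 ⊕ ℤ/2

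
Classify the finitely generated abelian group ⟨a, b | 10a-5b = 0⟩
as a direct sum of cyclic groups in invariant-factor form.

Answer: M ≅ ℤ^1 ⊕ ℤ/5

Derivation:
rank_ℚ(R)=1; free=2−1=1
SNF(R) diag = [5] → torsion [5]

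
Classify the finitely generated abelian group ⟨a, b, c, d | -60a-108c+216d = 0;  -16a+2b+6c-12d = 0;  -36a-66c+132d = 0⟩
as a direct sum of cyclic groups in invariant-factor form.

rank_ℚ(R)=3; free=4−3=1
SNF(R) diag = [2, 6, 12] → torsion [2, 6, 12]

Answer: M ≅ ℤ^1 ⊕ ℤ/2 ⊕ ℤ/6 ⊕ ℤ/12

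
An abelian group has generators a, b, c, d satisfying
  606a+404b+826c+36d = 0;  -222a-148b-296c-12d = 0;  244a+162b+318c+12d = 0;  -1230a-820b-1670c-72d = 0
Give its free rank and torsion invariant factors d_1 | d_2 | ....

rank_ℚ(R)=4; free=4−4=0
SNF(R) diag = [2, 2, 6, 12] → torsion [2, 2, 6, 12]

Answer: M ≅ ℤ/2 ⊕ ℤ/2 ⊕ ℤ/6 ⊕ ℤ/12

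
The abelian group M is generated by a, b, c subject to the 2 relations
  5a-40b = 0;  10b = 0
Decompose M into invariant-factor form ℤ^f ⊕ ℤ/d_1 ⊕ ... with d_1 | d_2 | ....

Answer: M ≅ ℤ^1 ⊕ ℤ/5 ⊕ ℤ/10

Derivation:
rank_ℚ(R)=2; free=3−2=1
SNF(R) diag = [5, 10] → torsion [5, 10]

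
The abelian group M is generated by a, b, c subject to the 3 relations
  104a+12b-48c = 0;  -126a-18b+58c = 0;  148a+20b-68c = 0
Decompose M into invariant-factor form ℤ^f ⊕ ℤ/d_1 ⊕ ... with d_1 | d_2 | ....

rank_ℚ(R)=3; free=3−3=0
SNF(R) diag = [2, 4, 8] → torsion [2, 4, 8]

Answer: M ≅ ℤ/2 ⊕ ℤ/4 ⊕ ℤ/8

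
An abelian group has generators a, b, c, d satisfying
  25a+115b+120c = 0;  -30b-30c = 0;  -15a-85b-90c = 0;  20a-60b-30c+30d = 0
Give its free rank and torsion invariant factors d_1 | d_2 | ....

rank_ℚ(R)=4; free=4−4=0
SNF(R) diag = [5, 10, 30, 30] → torsion [5, 10, 30, 30]

Answer: M ≅ ℤ/5 ⊕ ℤ/10 ⊕ ℤ/30 ⊕ ℤ/30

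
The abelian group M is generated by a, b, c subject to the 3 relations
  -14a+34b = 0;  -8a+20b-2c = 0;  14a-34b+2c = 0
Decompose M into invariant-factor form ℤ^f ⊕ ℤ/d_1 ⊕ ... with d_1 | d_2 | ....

Answer: M ≅ ℤ/2 ⊕ ℤ/2 ⊕ ℤ/4

Derivation:
rank_ℚ(R)=3; free=3−3=0
SNF(R) diag = [2, 2, 4] → torsion [2, 2, 4]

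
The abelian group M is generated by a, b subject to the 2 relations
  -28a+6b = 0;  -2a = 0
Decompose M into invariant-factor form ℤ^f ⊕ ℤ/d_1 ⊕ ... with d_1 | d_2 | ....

Answer: M ≅ ℤ/2 ⊕ ℤ/6

Derivation:
rank_ℚ(R)=2; free=2−2=0
SNF(R) diag = [2, 6] → torsion [2, 6]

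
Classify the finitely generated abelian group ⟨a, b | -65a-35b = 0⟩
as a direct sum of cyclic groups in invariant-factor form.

rank_ℚ(R)=1; free=2−1=1
SNF(R) diag = [5] → torsion [5]

Answer: M ≅ ℤ^1 ⊕ ℤ/5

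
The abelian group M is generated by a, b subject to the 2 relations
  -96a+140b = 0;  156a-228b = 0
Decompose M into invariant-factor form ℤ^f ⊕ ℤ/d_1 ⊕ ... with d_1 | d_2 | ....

rank_ℚ(R)=2; free=2−2=0
SNF(R) diag = [4, 12] → torsion [4, 12]

Answer: M ≅ ℤ/4 ⊕ ℤ/12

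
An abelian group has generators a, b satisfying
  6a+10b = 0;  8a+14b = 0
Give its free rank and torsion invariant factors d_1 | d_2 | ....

Answer: M ≅ ℤ/2 ⊕ ℤ/2

Derivation:
rank_ℚ(R)=2; free=2−2=0
SNF(R) diag = [2, 2] → torsion [2, 2]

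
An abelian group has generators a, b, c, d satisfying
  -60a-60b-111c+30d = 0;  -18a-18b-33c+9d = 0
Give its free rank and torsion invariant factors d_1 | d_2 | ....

Answer: M ≅ ℤ^2 ⊕ ℤ/3 ⊕ ℤ/3

Derivation:
rank_ℚ(R)=2; free=4−2=2
SNF(R) diag = [3, 3] → torsion [3, 3]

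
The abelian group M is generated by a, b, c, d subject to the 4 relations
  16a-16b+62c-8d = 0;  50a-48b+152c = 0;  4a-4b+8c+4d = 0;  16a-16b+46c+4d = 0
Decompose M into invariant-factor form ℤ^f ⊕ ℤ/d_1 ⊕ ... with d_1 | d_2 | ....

Answer: M ≅ ℤ/2 ⊕ ℤ/2 ⊕ ℤ/4 ⊕ ℤ/12

Derivation:
rank_ℚ(R)=4; free=4−4=0
SNF(R) diag = [2, 2, 4, 12] → torsion [2, 2, 4, 12]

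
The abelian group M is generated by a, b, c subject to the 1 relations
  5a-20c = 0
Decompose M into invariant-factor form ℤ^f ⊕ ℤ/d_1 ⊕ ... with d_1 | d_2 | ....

rank_ℚ(R)=1; free=3−1=2
SNF(R) diag = [5] → torsion [5]

Answer: M ≅ ℤ^2 ⊕ ℤ/5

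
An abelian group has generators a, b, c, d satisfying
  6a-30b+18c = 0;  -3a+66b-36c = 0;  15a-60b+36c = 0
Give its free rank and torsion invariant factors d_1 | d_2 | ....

rank_ℚ(R)=3; free=4−3=1
SNF(R) diag = [3, 6, 18] → torsion [3, 6, 18]

Answer: M ≅ ℤ^1 ⊕ ℤ/3 ⊕ ℤ/6 ⊕ ℤ/18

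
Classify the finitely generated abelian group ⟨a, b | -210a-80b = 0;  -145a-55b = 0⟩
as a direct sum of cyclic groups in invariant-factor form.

rank_ℚ(R)=2; free=2−2=0
SNF(R) diag = [5, 10] → torsion [5, 10]

Answer: M ≅ ℤ/5 ⊕ ℤ/10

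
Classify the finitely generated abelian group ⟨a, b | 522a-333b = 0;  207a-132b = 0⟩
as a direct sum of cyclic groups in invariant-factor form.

rank_ℚ(R)=2; free=2−2=0
SNF(R) diag = [3, 9] → torsion [3, 9]

Answer: M ≅ ℤ/3 ⊕ ℤ/9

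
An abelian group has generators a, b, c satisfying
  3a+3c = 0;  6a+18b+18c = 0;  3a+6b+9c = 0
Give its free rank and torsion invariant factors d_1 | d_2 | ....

rank_ℚ(R)=3; free=3−3=0
SNF(R) diag = [3, 6, 6] → torsion [3, 6, 6]

Answer: M ≅ ℤ/3 ⊕ ℤ/6 ⊕ ℤ/6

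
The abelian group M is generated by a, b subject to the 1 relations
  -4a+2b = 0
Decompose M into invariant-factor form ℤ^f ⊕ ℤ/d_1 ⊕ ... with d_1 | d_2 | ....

rank_ℚ(R)=1; free=2−1=1
SNF(R) diag = [2] → torsion [2]

Answer: M ≅ ℤ^1 ⊕ ℤ/2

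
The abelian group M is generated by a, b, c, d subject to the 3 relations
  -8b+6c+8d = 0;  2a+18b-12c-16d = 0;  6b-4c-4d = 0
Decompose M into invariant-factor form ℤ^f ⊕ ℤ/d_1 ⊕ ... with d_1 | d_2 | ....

rank_ℚ(R)=3; free=4−3=1
SNF(R) diag = [2, 2, 2] → torsion [2, 2, 2]

Answer: M ≅ ℤ^1 ⊕ ℤ/2 ⊕ ℤ/2 ⊕ ℤ/2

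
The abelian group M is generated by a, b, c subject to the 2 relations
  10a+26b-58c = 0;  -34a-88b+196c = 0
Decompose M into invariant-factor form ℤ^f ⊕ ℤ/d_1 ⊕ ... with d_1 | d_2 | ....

rank_ℚ(R)=2; free=3−2=1
SNF(R) diag = [2, 2] → torsion [2, 2]

Answer: M ≅ ℤ^1 ⊕ ℤ/2 ⊕ ℤ/2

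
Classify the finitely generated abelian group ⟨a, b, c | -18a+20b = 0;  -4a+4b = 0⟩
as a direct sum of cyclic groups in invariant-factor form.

rank_ℚ(R)=2; free=3−2=1
SNF(R) diag = [2, 4] → torsion [2, 4]

Answer: M ≅ ℤ^1 ⊕ ℤ/2 ⊕ ℤ/4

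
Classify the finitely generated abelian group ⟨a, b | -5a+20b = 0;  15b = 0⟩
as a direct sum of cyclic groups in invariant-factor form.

rank_ℚ(R)=2; free=2−2=0
SNF(R) diag = [5, 15] → torsion [5, 15]

Answer: M ≅ ℤ/5 ⊕ ℤ/15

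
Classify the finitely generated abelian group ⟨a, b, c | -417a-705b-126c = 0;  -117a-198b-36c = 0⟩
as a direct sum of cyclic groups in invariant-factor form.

rank_ℚ(R)=2; free=3−2=1
SNF(R) diag = [3, 9] → torsion [3, 9]

Answer: M ≅ ℤ^1 ⊕ ℤ/3 ⊕ ℤ/9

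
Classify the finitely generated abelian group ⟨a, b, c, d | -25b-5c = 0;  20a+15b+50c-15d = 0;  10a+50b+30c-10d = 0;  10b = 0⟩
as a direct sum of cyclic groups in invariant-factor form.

Answer: M ≅ ℤ/5 ⊕ ℤ/5 ⊕ ℤ/10 ⊕ ℤ/10

Derivation:
rank_ℚ(R)=4; free=4−4=0
SNF(R) diag = [5, 5, 10, 10] → torsion [5, 5, 10, 10]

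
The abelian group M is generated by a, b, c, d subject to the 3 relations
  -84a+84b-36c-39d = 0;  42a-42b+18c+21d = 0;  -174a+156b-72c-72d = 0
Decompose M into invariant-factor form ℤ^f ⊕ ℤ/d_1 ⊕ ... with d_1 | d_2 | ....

rank_ℚ(R)=3; free=4−3=1
SNF(R) diag = [3, 6, 18] → torsion [3, 6, 18]

Answer: M ≅ ℤ^1 ⊕ ℤ/3 ⊕ ℤ/6 ⊕ ℤ/18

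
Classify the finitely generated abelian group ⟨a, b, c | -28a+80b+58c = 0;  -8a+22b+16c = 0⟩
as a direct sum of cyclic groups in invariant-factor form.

Answer: M ≅ ℤ^1 ⊕ ℤ/2 ⊕ ℤ/2

Derivation:
rank_ℚ(R)=2; free=3−2=1
SNF(R) diag = [2, 2] → torsion [2, 2]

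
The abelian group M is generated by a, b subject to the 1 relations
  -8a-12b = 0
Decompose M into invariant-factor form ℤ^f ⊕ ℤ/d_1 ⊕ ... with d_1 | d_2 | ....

rank_ℚ(R)=1; free=2−1=1
SNF(R) diag = [4] → torsion [4]

Answer: M ≅ ℤ^1 ⊕ ℤ/4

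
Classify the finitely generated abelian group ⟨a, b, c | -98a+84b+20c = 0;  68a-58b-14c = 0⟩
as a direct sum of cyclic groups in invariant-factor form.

rank_ℚ(R)=2; free=3−2=1
SNF(R) diag = [2, 2] → torsion [2, 2]

Answer: M ≅ ℤ^1 ⊕ ℤ/2 ⊕ ℤ/2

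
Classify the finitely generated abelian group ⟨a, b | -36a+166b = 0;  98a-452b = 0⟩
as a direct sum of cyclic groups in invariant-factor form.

Answer: M ≅ ℤ/2 ⊕ ℤ/2

Derivation:
rank_ℚ(R)=2; free=2−2=0
SNF(R) diag = [2, 2] → torsion [2, 2]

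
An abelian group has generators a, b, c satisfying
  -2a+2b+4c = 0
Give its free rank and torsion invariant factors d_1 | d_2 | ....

Answer: M ≅ ℤ^2 ⊕ ℤ/2

Derivation:
rank_ℚ(R)=1; free=3−1=2
SNF(R) diag = [2] → torsion [2]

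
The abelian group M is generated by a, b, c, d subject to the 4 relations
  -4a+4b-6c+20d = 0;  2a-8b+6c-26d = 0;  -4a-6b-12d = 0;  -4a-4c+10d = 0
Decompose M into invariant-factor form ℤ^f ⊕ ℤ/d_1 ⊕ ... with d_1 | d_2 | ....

rank_ℚ(R)=4; free=4−4=0
SNF(R) diag = [2, 2, 2, 2] → torsion [2, 2, 2, 2]

Answer: M ≅ ℤ/2 ⊕ ℤ/2 ⊕ ℤ/2 ⊕ ℤ/2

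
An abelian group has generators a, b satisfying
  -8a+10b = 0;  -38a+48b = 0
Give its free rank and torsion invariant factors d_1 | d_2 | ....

Answer: M ≅ ℤ/2 ⊕ ℤ/2

Derivation:
rank_ℚ(R)=2; free=2−2=0
SNF(R) diag = [2, 2] → torsion [2, 2]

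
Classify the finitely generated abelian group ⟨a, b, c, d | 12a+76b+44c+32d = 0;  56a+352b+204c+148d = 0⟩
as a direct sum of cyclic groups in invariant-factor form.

Answer: M ≅ ℤ^2 ⊕ ℤ/4 ⊕ ℤ/4

Derivation:
rank_ℚ(R)=2; free=4−2=2
SNF(R) diag = [4, 4] → torsion [4, 4]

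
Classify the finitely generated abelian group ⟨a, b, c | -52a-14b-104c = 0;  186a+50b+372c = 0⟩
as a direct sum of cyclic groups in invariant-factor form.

Answer: M ≅ ℤ^1 ⊕ ℤ/2 ⊕ ℤ/2

Derivation:
rank_ℚ(R)=2; free=3−2=1
SNF(R) diag = [2, 2] → torsion [2, 2]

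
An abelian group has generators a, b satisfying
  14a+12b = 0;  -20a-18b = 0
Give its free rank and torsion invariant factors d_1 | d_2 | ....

Answer: M ≅ ℤ/2 ⊕ ℤ/6

Derivation:
rank_ℚ(R)=2; free=2−2=0
SNF(R) diag = [2, 6] → torsion [2, 6]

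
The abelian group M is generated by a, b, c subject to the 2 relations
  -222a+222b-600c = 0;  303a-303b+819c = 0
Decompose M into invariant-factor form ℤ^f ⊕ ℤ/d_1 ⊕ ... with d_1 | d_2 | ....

rank_ℚ(R)=2; free=3−2=1
SNF(R) diag = [3, 6] → torsion [3, 6]

Answer: M ≅ ℤ^1 ⊕ ℤ/3 ⊕ ℤ/6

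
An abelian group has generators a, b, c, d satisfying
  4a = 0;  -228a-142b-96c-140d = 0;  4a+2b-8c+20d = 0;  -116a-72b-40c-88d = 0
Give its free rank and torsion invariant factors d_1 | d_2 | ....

rank_ℚ(R)=4; free=4−4=0
SNF(R) diag = [2, 4, 8, 24] → torsion [2, 4, 8, 24]

Answer: M ≅ ℤ/2 ⊕ ℤ/4 ⊕ ℤ/8 ⊕ ℤ/24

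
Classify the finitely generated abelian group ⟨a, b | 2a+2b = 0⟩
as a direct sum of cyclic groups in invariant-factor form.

rank_ℚ(R)=1; free=2−1=1
SNF(R) diag = [2] → torsion [2]

Answer: M ≅ ℤ^1 ⊕ ℤ/2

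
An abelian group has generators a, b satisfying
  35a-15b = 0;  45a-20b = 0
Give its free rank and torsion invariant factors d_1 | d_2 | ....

rank_ℚ(R)=2; free=2−2=0
SNF(R) diag = [5, 5] → torsion [5, 5]

Answer: M ≅ ℤ/5 ⊕ ℤ/5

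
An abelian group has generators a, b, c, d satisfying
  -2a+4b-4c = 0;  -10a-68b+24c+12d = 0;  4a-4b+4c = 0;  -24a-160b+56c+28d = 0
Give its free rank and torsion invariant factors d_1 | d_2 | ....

Answer: M ≅ ℤ/2 ⊕ ℤ/4 ⊕ ℤ/4 ⊕ ℤ/4

Derivation:
rank_ℚ(R)=4; free=4−4=0
SNF(R) diag = [2, 4, 4, 4] → torsion [2, 4, 4, 4]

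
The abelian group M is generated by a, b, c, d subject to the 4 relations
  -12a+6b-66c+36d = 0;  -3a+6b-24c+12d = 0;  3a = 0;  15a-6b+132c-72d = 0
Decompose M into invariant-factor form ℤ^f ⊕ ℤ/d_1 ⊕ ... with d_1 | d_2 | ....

rank_ℚ(R)=4; free=4−4=0
SNF(R) diag = [3, 6, 6, 12] → torsion [3, 6, 6, 12]

Answer: M ≅ ℤ/3 ⊕ ℤ/6 ⊕ ℤ/6 ⊕ ℤ/12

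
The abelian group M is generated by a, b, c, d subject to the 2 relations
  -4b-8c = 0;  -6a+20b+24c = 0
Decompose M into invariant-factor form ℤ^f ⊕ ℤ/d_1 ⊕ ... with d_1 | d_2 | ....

rank_ℚ(R)=2; free=4−2=2
SNF(R) diag = [2, 4] → torsion [2, 4]

Answer: M ≅ ℤ^2 ⊕ ℤ/2 ⊕ ℤ/4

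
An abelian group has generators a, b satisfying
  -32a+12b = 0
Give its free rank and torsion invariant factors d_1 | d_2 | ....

rank_ℚ(R)=1; free=2−1=1
SNF(R) diag = [4] → torsion [4]

Answer: M ≅ ℤ^1 ⊕ ℤ/4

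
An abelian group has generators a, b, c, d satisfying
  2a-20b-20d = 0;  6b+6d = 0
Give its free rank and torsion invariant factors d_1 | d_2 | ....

Answer: M ≅ ℤ^2 ⊕ ℤ/2 ⊕ ℤ/6

Derivation:
rank_ℚ(R)=2; free=4−2=2
SNF(R) diag = [2, 6] → torsion [2, 6]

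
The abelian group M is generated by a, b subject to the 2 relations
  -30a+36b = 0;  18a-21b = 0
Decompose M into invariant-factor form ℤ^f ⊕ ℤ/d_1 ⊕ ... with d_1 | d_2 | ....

rank_ℚ(R)=2; free=2−2=0
SNF(R) diag = [3, 6] → torsion [3, 6]

Answer: M ≅ ℤ/3 ⊕ ℤ/6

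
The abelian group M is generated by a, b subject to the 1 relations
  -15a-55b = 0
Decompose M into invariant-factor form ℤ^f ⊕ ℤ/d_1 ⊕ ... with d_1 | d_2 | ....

Answer: M ≅ ℤ^1 ⊕ ℤ/5

Derivation:
rank_ℚ(R)=1; free=2−1=1
SNF(R) diag = [5] → torsion [5]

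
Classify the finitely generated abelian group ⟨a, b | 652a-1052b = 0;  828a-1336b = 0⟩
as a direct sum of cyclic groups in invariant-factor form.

Answer: M ≅ ℤ/4 ⊕ ℤ/4

Derivation:
rank_ℚ(R)=2; free=2−2=0
SNF(R) diag = [4, 4] → torsion [4, 4]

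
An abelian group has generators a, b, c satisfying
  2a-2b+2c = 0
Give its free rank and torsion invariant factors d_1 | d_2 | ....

Answer: M ≅ ℤ^2 ⊕ ℤ/2

Derivation:
rank_ℚ(R)=1; free=3−1=2
SNF(R) diag = [2] → torsion [2]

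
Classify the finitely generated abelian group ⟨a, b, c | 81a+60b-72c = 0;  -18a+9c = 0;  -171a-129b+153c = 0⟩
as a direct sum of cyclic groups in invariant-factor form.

rank_ℚ(R)=3; free=3−3=0
SNF(R) diag = [3, 9, 9] → torsion [3, 9, 9]

Answer: M ≅ ℤ/3 ⊕ ℤ/9 ⊕ ℤ/9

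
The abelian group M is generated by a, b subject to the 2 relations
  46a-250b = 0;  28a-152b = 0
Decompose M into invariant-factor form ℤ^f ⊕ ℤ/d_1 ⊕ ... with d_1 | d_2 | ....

Answer: M ≅ ℤ/2 ⊕ ℤ/4

Derivation:
rank_ℚ(R)=2; free=2−2=0
SNF(R) diag = [2, 4] → torsion [2, 4]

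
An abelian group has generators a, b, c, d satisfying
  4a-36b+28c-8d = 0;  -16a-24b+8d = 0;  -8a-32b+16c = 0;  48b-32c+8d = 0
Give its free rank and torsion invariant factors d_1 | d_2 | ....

Answer: M ≅ ℤ/4 ⊕ ℤ/8 ⊕ ℤ/8 ⊕ ℤ/8

Derivation:
rank_ℚ(R)=4; free=4−4=0
SNF(R) diag = [4, 8, 8, 8] → torsion [4, 8, 8, 8]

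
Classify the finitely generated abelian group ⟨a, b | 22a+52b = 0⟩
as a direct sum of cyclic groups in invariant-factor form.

Answer: M ≅ ℤ^1 ⊕ ℤ/2

Derivation:
rank_ℚ(R)=1; free=2−1=1
SNF(R) diag = [2] → torsion [2]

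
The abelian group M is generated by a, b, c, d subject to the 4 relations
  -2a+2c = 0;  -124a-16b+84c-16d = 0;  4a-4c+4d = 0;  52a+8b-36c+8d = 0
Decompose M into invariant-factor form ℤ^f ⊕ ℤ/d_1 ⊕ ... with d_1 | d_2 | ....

Answer: M ≅ ℤ/2 ⊕ ℤ/4 ⊕ ℤ/8 ⊕ ℤ/8

Derivation:
rank_ℚ(R)=4; free=4−4=0
SNF(R) diag = [2, 4, 8, 8] → torsion [2, 4, 8, 8]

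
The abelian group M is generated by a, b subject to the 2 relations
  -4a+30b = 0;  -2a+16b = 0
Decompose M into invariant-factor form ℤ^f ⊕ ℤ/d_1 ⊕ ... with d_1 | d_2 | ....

rank_ℚ(R)=2; free=2−2=0
SNF(R) diag = [2, 2] → torsion [2, 2]

Answer: M ≅ ℤ/2 ⊕ ℤ/2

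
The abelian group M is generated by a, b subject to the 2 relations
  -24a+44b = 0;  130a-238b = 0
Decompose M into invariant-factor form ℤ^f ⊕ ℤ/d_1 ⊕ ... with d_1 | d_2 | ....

rank_ℚ(R)=2; free=2−2=0
SNF(R) diag = [2, 4] → torsion [2, 4]

Answer: M ≅ ℤ/2 ⊕ ℤ/4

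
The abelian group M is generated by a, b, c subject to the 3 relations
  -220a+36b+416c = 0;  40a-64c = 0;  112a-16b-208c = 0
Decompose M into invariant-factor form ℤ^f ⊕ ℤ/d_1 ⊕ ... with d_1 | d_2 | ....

Answer: M ≅ ℤ/4 ⊕ ℤ/8 ⊕ ℤ/16

Derivation:
rank_ℚ(R)=3; free=3−3=0
SNF(R) diag = [4, 8, 16] → torsion [4, 8, 16]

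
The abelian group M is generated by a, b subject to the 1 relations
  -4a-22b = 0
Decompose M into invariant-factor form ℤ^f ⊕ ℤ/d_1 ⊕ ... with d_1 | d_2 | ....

rank_ℚ(R)=1; free=2−1=1
SNF(R) diag = [2] → torsion [2]

Answer: M ≅ ℤ^1 ⊕ ℤ/2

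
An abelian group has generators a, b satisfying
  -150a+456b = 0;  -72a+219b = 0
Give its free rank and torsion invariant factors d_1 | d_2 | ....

rank_ℚ(R)=2; free=2−2=0
SNF(R) diag = [3, 6] → torsion [3, 6]

Answer: M ≅ ℤ/3 ⊕ ℤ/6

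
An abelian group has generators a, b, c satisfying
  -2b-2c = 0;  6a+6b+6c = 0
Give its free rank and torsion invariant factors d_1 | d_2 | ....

Answer: M ≅ ℤ^1 ⊕ ℤ/2 ⊕ ℤ/6

Derivation:
rank_ℚ(R)=2; free=3−2=1
SNF(R) diag = [2, 6] → torsion [2, 6]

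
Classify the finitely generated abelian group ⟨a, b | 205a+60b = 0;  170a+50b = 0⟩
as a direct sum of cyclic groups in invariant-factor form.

Answer: M ≅ ℤ/5 ⊕ ℤ/10

Derivation:
rank_ℚ(R)=2; free=2−2=0
SNF(R) diag = [5, 10] → torsion [5, 10]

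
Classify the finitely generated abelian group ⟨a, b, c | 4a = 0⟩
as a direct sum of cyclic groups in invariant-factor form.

Answer: M ≅ ℤ^2 ⊕ ℤ/4

Derivation:
rank_ℚ(R)=1; free=3−1=2
SNF(R) diag = [4] → torsion [4]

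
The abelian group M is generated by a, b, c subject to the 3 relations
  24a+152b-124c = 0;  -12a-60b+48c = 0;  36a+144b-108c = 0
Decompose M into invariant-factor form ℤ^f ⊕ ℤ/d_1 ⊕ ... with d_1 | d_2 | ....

rank_ℚ(R)=3; free=3−3=0
SNF(R) diag = [4, 12, 36] → torsion [4, 12, 36]

Answer: M ≅ ℤ/4 ⊕ ℤ/12 ⊕ ℤ/36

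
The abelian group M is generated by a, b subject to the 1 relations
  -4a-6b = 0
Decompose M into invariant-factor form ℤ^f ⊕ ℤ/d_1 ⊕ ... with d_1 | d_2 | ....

Answer: M ≅ ℤ^1 ⊕ ℤ/2

Derivation:
rank_ℚ(R)=1; free=2−1=1
SNF(R) diag = [2] → torsion [2]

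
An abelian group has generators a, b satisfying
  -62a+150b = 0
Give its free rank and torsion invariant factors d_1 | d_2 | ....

Answer: M ≅ ℤ^1 ⊕ ℤ/2

Derivation:
rank_ℚ(R)=1; free=2−1=1
SNF(R) diag = [2] → torsion [2]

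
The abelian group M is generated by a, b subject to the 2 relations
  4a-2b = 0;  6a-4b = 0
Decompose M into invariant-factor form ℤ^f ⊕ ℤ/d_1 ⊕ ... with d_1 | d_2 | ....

Answer: M ≅ ℤ/2 ⊕ ℤ/2

Derivation:
rank_ℚ(R)=2; free=2−2=0
SNF(R) diag = [2, 2] → torsion [2, 2]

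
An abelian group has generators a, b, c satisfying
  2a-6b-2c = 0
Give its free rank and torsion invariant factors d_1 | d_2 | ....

rank_ℚ(R)=1; free=3−1=2
SNF(R) diag = [2] → torsion [2]

Answer: M ≅ ℤ^2 ⊕ ℤ/2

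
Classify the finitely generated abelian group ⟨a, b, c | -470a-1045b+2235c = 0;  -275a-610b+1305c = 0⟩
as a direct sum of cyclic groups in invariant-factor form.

rank_ℚ(R)=2; free=3−2=1
SNF(R) diag = [5, 15] → torsion [5, 15]

Answer: M ≅ ℤ^1 ⊕ ℤ/5 ⊕ ℤ/15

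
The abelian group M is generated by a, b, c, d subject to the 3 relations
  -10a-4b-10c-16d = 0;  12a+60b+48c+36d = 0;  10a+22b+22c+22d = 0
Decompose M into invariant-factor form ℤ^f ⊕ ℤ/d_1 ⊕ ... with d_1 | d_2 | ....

rank_ℚ(R)=3; free=4−3=1
SNF(R) diag = [2, 6, 12] → torsion [2, 6, 12]

Answer: M ≅ ℤ^1 ⊕ ℤ/2 ⊕ ℤ/6 ⊕ ℤ/12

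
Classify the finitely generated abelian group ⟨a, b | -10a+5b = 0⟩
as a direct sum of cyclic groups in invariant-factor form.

Answer: M ≅ ℤ^1 ⊕ ℤ/5

Derivation:
rank_ℚ(R)=1; free=2−1=1
SNF(R) diag = [5] → torsion [5]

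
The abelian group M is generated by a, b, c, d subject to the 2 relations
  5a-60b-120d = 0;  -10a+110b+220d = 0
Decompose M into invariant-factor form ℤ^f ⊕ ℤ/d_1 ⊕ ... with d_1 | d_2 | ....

rank_ℚ(R)=2; free=4−2=2
SNF(R) diag = [5, 10] → torsion [5, 10]

Answer: M ≅ ℤ^2 ⊕ ℤ/5 ⊕ ℤ/10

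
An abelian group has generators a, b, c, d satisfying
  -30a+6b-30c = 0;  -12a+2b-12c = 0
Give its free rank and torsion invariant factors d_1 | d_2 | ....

Answer: M ≅ ℤ^2 ⊕ ℤ/2 ⊕ ℤ/6

Derivation:
rank_ℚ(R)=2; free=4−2=2
SNF(R) diag = [2, 6] → torsion [2, 6]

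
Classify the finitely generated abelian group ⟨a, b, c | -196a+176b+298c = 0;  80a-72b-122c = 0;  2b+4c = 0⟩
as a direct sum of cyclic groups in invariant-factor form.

Answer: M ≅ ℤ/2 ⊕ ℤ/2 ⊕ ℤ/4

Derivation:
rank_ℚ(R)=3; free=3−3=0
SNF(R) diag = [2, 2, 4] → torsion [2, 2, 4]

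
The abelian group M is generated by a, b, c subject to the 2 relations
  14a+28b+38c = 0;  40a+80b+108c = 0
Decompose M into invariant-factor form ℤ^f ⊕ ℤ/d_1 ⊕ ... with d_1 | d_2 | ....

rank_ℚ(R)=2; free=3−2=1
SNF(R) diag = [2, 4] → torsion [2, 4]

Answer: M ≅ ℤ^1 ⊕ ℤ/2 ⊕ ℤ/4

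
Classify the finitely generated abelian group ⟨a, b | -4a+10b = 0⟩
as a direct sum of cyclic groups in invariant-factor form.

Answer: M ≅ ℤ^1 ⊕ ℤ/2

Derivation:
rank_ℚ(R)=1; free=2−1=1
SNF(R) diag = [2] → torsion [2]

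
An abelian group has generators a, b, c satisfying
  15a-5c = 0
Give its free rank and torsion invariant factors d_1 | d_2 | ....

rank_ℚ(R)=1; free=3−1=2
SNF(R) diag = [5] → torsion [5]

Answer: M ≅ ℤ^2 ⊕ ℤ/5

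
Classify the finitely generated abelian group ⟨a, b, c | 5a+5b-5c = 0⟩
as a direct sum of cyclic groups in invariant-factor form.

rank_ℚ(R)=1; free=3−1=2
SNF(R) diag = [5] → torsion [5]

Answer: M ≅ ℤ^2 ⊕ ℤ/5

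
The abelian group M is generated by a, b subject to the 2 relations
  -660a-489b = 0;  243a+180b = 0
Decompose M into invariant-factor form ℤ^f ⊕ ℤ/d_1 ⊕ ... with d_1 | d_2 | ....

Answer: M ≅ ℤ/3 ⊕ ℤ/9

Derivation:
rank_ℚ(R)=2; free=2−2=0
SNF(R) diag = [3, 9] → torsion [3, 9]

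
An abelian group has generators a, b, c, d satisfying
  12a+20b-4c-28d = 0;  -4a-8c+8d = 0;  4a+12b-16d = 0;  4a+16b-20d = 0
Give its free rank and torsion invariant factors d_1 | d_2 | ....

Answer: M ≅ ℤ/4 ⊕ ℤ/4 ⊕ ℤ/4 ⊕ ℤ/4

Derivation:
rank_ℚ(R)=4; free=4−4=0
SNF(R) diag = [4, 4, 4, 4] → torsion [4, 4, 4, 4]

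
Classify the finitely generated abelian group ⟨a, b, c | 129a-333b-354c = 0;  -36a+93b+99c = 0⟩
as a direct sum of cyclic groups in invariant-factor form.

rank_ℚ(R)=2; free=3−2=1
SNF(R) diag = [3, 3] → torsion [3, 3]

Answer: M ≅ ℤ^1 ⊕ ℤ/3 ⊕ ℤ/3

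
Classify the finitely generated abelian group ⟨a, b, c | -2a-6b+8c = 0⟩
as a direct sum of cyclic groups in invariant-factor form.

rank_ℚ(R)=1; free=3−1=2
SNF(R) diag = [2] → torsion [2]

Answer: M ≅ ℤ^2 ⊕ ℤ/2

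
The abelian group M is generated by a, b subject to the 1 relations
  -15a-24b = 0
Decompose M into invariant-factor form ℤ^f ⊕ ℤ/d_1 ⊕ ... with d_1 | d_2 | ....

rank_ℚ(R)=1; free=2−1=1
SNF(R) diag = [3] → torsion [3]

Answer: M ≅ ℤ^1 ⊕ ℤ/3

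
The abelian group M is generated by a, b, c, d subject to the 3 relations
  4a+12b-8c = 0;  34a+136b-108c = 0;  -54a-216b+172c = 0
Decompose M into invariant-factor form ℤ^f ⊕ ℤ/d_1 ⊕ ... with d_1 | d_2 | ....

rank_ℚ(R)=3; free=4−3=1
SNF(R) diag = [2, 4, 8] → torsion [2, 4, 8]

Answer: M ≅ ℤ^1 ⊕ ℤ/2 ⊕ ℤ/4 ⊕ ℤ/8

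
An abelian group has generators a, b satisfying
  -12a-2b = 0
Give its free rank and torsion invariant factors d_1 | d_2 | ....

rank_ℚ(R)=1; free=2−1=1
SNF(R) diag = [2] → torsion [2]

Answer: M ≅ ℤ^1 ⊕ ℤ/2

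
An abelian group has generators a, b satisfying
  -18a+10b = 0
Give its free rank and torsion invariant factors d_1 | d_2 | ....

Answer: M ≅ ℤ^1 ⊕ ℤ/2

Derivation:
rank_ℚ(R)=1; free=2−1=1
SNF(R) diag = [2] → torsion [2]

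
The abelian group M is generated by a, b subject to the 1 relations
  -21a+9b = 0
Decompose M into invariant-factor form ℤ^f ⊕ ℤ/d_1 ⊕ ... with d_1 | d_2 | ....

Answer: M ≅ ℤ^1 ⊕ ℤ/3

Derivation:
rank_ℚ(R)=1; free=2−1=1
SNF(R) diag = [3] → torsion [3]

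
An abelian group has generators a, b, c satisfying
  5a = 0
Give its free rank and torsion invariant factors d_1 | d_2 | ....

Answer: M ≅ ℤ^2 ⊕ ℤ/5

Derivation:
rank_ℚ(R)=1; free=3−1=2
SNF(R) diag = [5] → torsion [5]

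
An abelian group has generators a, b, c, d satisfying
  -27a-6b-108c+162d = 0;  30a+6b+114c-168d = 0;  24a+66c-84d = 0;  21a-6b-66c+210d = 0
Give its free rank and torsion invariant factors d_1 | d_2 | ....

Answer: M ≅ ℤ/3 ⊕ ℤ/6 ⊕ ℤ/18 ⊕ ℤ/36

Derivation:
rank_ℚ(R)=4; free=4−4=0
SNF(R) diag = [3, 6, 18, 36] → torsion [3, 6, 18, 36]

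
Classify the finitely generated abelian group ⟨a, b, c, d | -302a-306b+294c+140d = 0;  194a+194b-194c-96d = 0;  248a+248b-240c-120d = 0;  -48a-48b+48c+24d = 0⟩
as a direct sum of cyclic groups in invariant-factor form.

rank_ℚ(R)=4; free=4−4=0
SNF(R) diag = [2, 4, 8, 24] → torsion [2, 4, 8, 24]

Answer: M ≅ ℤ/2 ⊕ ℤ/4 ⊕ ℤ/8 ⊕ ℤ/24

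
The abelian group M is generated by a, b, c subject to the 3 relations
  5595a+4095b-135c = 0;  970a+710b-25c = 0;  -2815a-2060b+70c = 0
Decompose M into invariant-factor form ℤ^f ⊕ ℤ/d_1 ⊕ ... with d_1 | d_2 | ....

Answer: M ≅ ℤ/5 ⊕ ℤ/15 ⊕ ℤ/45

Derivation:
rank_ℚ(R)=3; free=3−3=0
SNF(R) diag = [5, 15, 45] → torsion [5, 15, 45]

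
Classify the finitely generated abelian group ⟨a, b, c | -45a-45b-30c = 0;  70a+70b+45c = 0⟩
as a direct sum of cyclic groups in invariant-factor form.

rank_ℚ(R)=2; free=3−2=1
SNF(R) diag = [5, 15] → torsion [5, 15]

Answer: M ≅ ℤ^1 ⊕ ℤ/5 ⊕ ℤ/15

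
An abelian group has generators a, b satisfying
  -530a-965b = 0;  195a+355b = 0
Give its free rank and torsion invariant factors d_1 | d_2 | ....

Answer: M ≅ ℤ/5 ⊕ ℤ/5

Derivation:
rank_ℚ(R)=2; free=2−2=0
SNF(R) diag = [5, 5] → torsion [5, 5]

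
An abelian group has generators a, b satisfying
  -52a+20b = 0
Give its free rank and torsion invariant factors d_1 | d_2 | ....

rank_ℚ(R)=1; free=2−1=1
SNF(R) diag = [4] → torsion [4]

Answer: M ≅ ℤ^1 ⊕ ℤ/4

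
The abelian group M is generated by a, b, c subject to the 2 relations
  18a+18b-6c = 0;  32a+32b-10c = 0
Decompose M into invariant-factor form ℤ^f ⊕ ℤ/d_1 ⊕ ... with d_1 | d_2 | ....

rank_ℚ(R)=2; free=3−2=1
SNF(R) diag = [2, 6] → torsion [2, 6]

Answer: M ≅ ℤ^1 ⊕ ℤ/2 ⊕ ℤ/6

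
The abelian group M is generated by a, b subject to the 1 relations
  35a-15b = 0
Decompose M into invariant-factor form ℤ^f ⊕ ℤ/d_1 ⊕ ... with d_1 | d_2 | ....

Answer: M ≅ ℤ^1 ⊕ ℤ/5

Derivation:
rank_ℚ(R)=1; free=2−1=1
SNF(R) diag = [5] → torsion [5]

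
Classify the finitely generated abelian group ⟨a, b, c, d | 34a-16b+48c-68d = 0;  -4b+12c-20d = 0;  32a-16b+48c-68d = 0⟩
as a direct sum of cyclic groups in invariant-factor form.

rank_ℚ(R)=3; free=4−3=1
SNF(R) diag = [2, 4, 12] → torsion [2, 4, 12]

Answer: M ≅ ℤ^1 ⊕ ℤ/2 ⊕ ℤ/4 ⊕ ℤ/12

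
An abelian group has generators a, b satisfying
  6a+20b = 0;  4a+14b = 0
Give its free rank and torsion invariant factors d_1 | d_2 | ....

Answer: M ≅ ℤ/2 ⊕ ℤ/2

Derivation:
rank_ℚ(R)=2; free=2−2=0
SNF(R) diag = [2, 2] → torsion [2, 2]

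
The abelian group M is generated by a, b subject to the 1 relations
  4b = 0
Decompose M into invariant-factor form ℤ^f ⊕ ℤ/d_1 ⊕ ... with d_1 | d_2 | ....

rank_ℚ(R)=1; free=2−1=1
SNF(R) diag = [4] → torsion [4]

Answer: M ≅ ℤ^1 ⊕ ℤ/4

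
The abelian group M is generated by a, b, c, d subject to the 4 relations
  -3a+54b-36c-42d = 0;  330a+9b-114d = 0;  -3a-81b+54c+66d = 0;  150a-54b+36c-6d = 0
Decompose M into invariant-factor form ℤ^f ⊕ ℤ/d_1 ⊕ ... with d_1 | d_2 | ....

rank_ℚ(R)=4; free=4−4=0
SNF(R) diag = [3, 9, 18, 54] → torsion [3, 9, 18, 54]

Answer: M ≅ ℤ/3 ⊕ ℤ/9 ⊕ ℤ/18 ⊕ ℤ/54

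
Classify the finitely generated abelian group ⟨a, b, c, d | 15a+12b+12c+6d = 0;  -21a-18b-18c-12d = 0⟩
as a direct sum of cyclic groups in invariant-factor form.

rank_ℚ(R)=2; free=4−2=2
SNF(R) diag = [3, 6] → torsion [3, 6]

Answer: M ≅ ℤ^2 ⊕ ℤ/3 ⊕ ℤ/6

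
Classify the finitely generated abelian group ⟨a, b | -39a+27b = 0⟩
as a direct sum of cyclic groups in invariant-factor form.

Answer: M ≅ ℤ^1 ⊕ ℤ/3

Derivation:
rank_ℚ(R)=1; free=2−1=1
SNF(R) diag = [3] → torsion [3]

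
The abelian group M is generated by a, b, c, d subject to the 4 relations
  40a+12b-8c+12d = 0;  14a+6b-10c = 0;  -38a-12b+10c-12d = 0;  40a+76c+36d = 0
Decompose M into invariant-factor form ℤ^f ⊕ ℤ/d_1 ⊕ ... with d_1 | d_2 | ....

Answer: M ≅ ℤ/2 ⊕ ℤ/6 ⊕ ℤ/12 ⊕ ℤ/36

Derivation:
rank_ℚ(R)=4; free=4−4=0
SNF(R) diag = [2, 6, 12, 36] → torsion [2, 6, 12, 36]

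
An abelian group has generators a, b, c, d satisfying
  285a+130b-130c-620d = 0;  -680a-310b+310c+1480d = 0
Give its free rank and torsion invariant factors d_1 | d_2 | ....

Answer: M ≅ ℤ^2 ⊕ ℤ/5 ⊕ ℤ/10

Derivation:
rank_ℚ(R)=2; free=4−2=2
SNF(R) diag = [5, 10] → torsion [5, 10]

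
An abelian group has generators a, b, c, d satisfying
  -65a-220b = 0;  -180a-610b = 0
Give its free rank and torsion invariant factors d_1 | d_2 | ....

Answer: M ≅ ℤ^2 ⊕ ℤ/5 ⊕ ℤ/10

Derivation:
rank_ℚ(R)=2; free=4−2=2
SNF(R) diag = [5, 10] → torsion [5, 10]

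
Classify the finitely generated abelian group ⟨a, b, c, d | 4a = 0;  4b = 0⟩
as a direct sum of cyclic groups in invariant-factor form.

Answer: M ≅ ℤ^2 ⊕ ℤ/4 ⊕ ℤ/4

Derivation:
rank_ℚ(R)=2; free=4−2=2
SNF(R) diag = [4, 4] → torsion [4, 4]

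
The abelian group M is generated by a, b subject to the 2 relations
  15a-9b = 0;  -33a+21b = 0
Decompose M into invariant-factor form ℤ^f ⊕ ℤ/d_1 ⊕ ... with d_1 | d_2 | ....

rank_ℚ(R)=2; free=2−2=0
SNF(R) diag = [3, 6] → torsion [3, 6]

Answer: M ≅ ℤ/3 ⊕ ℤ/6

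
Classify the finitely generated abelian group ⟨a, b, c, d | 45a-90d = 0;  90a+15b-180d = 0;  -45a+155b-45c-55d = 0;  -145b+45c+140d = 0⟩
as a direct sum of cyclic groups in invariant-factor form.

rank_ℚ(R)=4; free=4−4=0
SNF(R) diag = [5, 15, 45, 45] → torsion [5, 15, 45, 45]

Answer: M ≅ ℤ/5 ⊕ ℤ/15 ⊕ ℤ/45 ⊕ ℤ/45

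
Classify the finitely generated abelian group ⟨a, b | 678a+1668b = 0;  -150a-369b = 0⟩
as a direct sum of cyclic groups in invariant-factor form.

rank_ℚ(R)=2; free=2−2=0
SNF(R) diag = [3, 6] → torsion [3, 6]

Answer: M ≅ ℤ/3 ⊕ ℤ/6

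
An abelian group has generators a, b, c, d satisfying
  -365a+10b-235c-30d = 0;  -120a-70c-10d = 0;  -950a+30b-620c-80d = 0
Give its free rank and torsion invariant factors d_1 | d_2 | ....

Answer: M ≅ ℤ^1 ⊕ ℤ/5 ⊕ ℤ/10 ⊕ ℤ/10

Derivation:
rank_ℚ(R)=3; free=4−3=1
SNF(R) diag = [5, 10, 10] → torsion [5, 10, 10]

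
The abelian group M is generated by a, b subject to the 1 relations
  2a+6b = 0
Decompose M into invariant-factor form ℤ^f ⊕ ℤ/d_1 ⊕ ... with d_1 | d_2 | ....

rank_ℚ(R)=1; free=2−1=1
SNF(R) diag = [2] → torsion [2]

Answer: M ≅ ℤ^1 ⊕ ℤ/2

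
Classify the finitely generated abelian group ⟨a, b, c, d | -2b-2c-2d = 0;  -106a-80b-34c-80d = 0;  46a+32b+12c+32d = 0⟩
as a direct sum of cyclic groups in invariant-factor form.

Answer: M ≅ ℤ^1 ⊕ ℤ/2 ⊕ ℤ/2 ⊕ ℤ/2

Derivation:
rank_ℚ(R)=3; free=4−3=1
SNF(R) diag = [2, 2, 2] → torsion [2, 2, 2]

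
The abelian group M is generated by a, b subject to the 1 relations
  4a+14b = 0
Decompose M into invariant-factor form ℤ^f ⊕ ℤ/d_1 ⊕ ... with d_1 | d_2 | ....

rank_ℚ(R)=1; free=2−1=1
SNF(R) diag = [2] → torsion [2]

Answer: M ≅ ℤ^1 ⊕ ℤ/2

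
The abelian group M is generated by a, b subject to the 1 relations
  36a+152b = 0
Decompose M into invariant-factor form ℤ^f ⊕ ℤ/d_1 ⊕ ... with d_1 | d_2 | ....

rank_ℚ(R)=1; free=2−1=1
SNF(R) diag = [4] → torsion [4]

Answer: M ≅ ℤ^1 ⊕ ℤ/4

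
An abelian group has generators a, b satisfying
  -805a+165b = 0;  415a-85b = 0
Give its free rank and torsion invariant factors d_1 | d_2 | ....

rank_ℚ(R)=2; free=2−2=0
SNF(R) diag = [5, 10] → torsion [5, 10]

Answer: M ≅ ℤ/5 ⊕ ℤ/10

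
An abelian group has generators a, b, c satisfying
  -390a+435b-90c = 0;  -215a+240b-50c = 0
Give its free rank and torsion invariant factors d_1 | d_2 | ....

rank_ℚ(R)=2; free=3−2=1
SNF(R) diag = [5, 15] → torsion [5, 15]

Answer: M ≅ ℤ^1 ⊕ ℤ/5 ⊕ ℤ/15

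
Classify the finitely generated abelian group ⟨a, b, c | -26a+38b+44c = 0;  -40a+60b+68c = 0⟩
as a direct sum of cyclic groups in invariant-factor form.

Answer: M ≅ ℤ^1 ⊕ ℤ/2 ⊕ ℤ/4

Derivation:
rank_ℚ(R)=2; free=3−2=1
SNF(R) diag = [2, 4] → torsion [2, 4]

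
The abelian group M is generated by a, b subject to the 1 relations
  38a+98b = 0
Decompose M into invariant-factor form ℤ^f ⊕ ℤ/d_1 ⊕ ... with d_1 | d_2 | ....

Answer: M ≅ ℤ^1 ⊕ ℤ/2

Derivation:
rank_ℚ(R)=1; free=2−1=1
SNF(R) diag = [2] → torsion [2]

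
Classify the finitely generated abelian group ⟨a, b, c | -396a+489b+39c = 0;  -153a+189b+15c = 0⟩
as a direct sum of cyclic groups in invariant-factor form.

Answer: M ≅ ℤ^1 ⊕ ℤ/3 ⊕ ℤ/3

Derivation:
rank_ℚ(R)=2; free=3−2=1
SNF(R) diag = [3, 3] → torsion [3, 3]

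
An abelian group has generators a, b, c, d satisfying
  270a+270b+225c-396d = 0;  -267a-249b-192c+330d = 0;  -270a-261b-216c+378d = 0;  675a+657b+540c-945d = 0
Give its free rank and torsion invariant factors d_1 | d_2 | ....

rank_ℚ(R)=4; free=4−4=0
SNF(R) diag = [3, 9, 9, 27] → torsion [3, 9, 9, 27]

Answer: M ≅ ℤ/3 ⊕ ℤ/9 ⊕ ℤ/9 ⊕ ℤ/27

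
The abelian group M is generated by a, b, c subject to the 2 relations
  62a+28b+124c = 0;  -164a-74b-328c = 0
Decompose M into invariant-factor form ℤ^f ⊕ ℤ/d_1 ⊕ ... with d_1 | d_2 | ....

rank_ℚ(R)=2; free=3−2=1
SNF(R) diag = [2, 2] → torsion [2, 2]

Answer: M ≅ ℤ^1 ⊕ ℤ/2 ⊕ ℤ/2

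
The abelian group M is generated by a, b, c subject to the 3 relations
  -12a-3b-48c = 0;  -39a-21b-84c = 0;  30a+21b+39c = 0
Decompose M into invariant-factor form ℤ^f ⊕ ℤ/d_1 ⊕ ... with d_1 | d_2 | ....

Answer: M ≅ ℤ/3 ⊕ ℤ/9 ⊕ ℤ/27

Derivation:
rank_ℚ(R)=3; free=3−3=0
SNF(R) diag = [3, 9, 27] → torsion [3, 9, 27]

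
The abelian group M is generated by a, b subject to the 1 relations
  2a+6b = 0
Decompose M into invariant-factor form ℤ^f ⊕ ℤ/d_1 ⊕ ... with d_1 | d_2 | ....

rank_ℚ(R)=1; free=2−1=1
SNF(R) diag = [2] → torsion [2]

Answer: M ≅ ℤ^1 ⊕ ℤ/2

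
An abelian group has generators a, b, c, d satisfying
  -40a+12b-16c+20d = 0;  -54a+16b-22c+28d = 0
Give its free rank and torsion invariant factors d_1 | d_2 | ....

Answer: M ≅ ℤ^2 ⊕ ℤ/2 ⊕ ℤ/4

Derivation:
rank_ℚ(R)=2; free=4−2=2
SNF(R) diag = [2, 4] → torsion [2, 4]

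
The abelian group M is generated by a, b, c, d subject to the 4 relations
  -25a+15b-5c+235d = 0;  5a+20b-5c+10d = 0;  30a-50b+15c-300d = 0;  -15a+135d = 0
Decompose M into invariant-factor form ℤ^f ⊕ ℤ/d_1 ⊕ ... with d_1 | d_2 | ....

Answer: M ≅ ℤ/5 ⊕ ℤ/5 ⊕ ℤ/15 ⊕ ℤ/45

Derivation:
rank_ℚ(R)=4; free=4−4=0
SNF(R) diag = [5, 5, 15, 45] → torsion [5, 5, 15, 45]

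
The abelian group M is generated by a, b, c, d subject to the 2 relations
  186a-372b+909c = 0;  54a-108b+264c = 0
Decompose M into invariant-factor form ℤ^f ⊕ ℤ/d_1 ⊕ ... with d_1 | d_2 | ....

rank_ℚ(R)=2; free=4−2=2
SNF(R) diag = [3, 6] → torsion [3, 6]

Answer: M ≅ ℤ^2 ⊕ ℤ/3 ⊕ ℤ/6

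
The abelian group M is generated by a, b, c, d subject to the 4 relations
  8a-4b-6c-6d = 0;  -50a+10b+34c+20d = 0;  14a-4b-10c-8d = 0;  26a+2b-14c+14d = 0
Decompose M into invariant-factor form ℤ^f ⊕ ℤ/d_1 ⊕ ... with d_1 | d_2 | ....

rank_ℚ(R)=4; free=4−4=0
SNF(R) diag = [2, 2, 6, 6] → torsion [2, 2, 6, 6]

Answer: M ≅ ℤ/2 ⊕ ℤ/2 ⊕ ℤ/6 ⊕ ℤ/6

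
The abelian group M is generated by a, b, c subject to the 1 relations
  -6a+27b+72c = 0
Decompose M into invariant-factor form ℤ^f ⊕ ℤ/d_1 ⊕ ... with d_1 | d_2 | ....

Answer: M ≅ ℤ^2 ⊕ ℤ/3

Derivation:
rank_ℚ(R)=1; free=3−1=2
SNF(R) diag = [3] → torsion [3]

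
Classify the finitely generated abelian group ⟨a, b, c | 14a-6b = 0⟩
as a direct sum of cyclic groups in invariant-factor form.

Answer: M ≅ ℤ^2 ⊕ ℤ/2

Derivation:
rank_ℚ(R)=1; free=3−1=2
SNF(R) diag = [2] → torsion [2]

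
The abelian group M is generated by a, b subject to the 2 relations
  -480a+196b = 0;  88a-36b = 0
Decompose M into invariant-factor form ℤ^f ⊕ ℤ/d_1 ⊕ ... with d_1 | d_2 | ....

Answer: M ≅ ℤ/4 ⊕ ℤ/8

Derivation:
rank_ℚ(R)=2; free=2−2=0
SNF(R) diag = [4, 8] → torsion [4, 8]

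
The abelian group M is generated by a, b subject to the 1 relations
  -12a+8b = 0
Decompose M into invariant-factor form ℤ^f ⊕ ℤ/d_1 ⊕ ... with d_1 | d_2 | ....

rank_ℚ(R)=1; free=2−1=1
SNF(R) diag = [4] → torsion [4]

Answer: M ≅ ℤ^1 ⊕ ℤ/4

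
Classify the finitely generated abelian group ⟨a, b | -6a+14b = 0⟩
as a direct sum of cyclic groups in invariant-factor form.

Answer: M ≅ ℤ^1 ⊕ ℤ/2

Derivation:
rank_ℚ(R)=1; free=2−1=1
SNF(R) diag = [2] → torsion [2]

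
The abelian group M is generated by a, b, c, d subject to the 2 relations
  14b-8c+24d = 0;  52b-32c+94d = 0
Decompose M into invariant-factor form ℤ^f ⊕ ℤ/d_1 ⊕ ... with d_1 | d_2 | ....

Answer: M ≅ ℤ^2 ⊕ ℤ/2 ⊕ ℤ/2

Derivation:
rank_ℚ(R)=2; free=4−2=2
SNF(R) diag = [2, 2] → torsion [2, 2]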